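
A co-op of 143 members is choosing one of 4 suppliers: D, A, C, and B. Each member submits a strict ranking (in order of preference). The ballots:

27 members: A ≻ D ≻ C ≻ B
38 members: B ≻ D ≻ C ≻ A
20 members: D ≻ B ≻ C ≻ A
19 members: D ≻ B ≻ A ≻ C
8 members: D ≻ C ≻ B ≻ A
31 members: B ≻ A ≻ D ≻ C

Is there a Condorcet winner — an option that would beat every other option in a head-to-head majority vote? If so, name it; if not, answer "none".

D

D vs A: 85–58 for D.
D vs C: 143–0 for D.
D vs B: 74–69 for D.
D beats every other option head-to-head.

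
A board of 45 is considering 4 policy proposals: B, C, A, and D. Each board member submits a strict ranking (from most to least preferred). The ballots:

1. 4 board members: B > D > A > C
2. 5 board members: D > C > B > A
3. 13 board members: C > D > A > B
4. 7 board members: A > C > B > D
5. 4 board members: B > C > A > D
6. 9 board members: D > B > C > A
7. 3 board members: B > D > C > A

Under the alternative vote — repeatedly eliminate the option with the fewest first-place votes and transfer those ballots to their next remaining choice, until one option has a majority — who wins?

C

Round 1: B 11, C 13, A 7, D 14. Eliminate A.
Round 2: B 11, C 20, D 14. Eliminate B.
Round 3: C 24, D 21. C has a majority.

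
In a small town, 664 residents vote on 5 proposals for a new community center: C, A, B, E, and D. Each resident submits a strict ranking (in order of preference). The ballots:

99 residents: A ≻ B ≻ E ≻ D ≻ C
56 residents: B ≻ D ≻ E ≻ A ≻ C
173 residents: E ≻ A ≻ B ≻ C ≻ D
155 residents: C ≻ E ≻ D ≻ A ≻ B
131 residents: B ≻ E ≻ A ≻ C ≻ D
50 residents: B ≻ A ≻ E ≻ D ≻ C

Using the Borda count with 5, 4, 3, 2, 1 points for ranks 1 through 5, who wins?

C: 99·1 + 56·1 + 173·2 + 155·5 + 131·2 + 50·1 = 1588
A: 99·5 + 56·2 + 173·4 + 155·2 + 131·3 + 50·4 = 2202
B: 99·4 + 56·5 + 173·3 + 155·1 + 131·5 + 50·5 = 2255
E: 99·3 + 56·3 + 173·5 + 155·4 + 131·4 + 50·3 = 2624
D: 99·2 + 56·4 + 173·1 + 155·3 + 131·1 + 50·2 = 1291
E has the highest Borda score (2624).

E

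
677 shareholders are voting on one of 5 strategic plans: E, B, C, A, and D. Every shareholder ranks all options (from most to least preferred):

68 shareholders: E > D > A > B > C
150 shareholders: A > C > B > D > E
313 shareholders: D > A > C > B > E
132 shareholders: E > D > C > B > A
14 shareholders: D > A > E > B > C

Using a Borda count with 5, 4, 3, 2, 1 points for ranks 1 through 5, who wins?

D

E: 68·5 + 150·1 + 313·1 + 132·5 + 14·3 = 1505
B: 68·2 + 150·3 + 313·2 + 132·2 + 14·2 = 1504
C: 68·1 + 150·4 + 313·3 + 132·3 + 14·1 = 2017
A: 68·3 + 150·5 + 313·4 + 132·1 + 14·4 = 2394
D: 68·4 + 150·2 + 313·5 + 132·4 + 14·5 = 2735
D has the highest Borda score (2735).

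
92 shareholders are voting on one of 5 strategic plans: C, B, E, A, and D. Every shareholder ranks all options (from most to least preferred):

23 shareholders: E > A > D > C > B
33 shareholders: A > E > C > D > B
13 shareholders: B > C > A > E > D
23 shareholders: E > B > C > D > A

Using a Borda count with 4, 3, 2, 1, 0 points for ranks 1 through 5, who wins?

E

C: 23·1 + 33·2 + 13·3 + 23·2 = 174
B: 23·0 + 33·0 + 13·4 + 23·3 = 121
E: 23·4 + 33·3 + 13·1 + 23·4 = 296
A: 23·3 + 33·4 + 13·2 + 23·0 = 227
D: 23·2 + 33·1 + 13·0 + 23·1 = 102
E has the highest Borda score (296).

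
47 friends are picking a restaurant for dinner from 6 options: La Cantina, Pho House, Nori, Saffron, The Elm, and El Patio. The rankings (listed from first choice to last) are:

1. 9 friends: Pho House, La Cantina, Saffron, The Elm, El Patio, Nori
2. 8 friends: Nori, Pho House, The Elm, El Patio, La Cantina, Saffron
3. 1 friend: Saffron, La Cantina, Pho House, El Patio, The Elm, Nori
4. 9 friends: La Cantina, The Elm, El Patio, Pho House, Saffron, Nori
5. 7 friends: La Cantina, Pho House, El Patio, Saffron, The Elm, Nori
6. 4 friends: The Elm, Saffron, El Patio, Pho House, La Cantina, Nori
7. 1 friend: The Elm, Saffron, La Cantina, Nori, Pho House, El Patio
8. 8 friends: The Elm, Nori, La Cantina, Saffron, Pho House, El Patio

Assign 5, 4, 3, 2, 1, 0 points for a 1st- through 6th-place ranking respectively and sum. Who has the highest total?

La Cantina: 9·4 + 8·1 + 1·4 + 9·5 + 7·5 + 4·1 + 1·3 + 8·3 = 159
Pho House: 9·5 + 8·4 + 1·3 + 9·2 + 7·4 + 4·2 + 1·1 + 8·1 = 143
Nori: 9·0 + 8·5 + 1·0 + 9·0 + 7·0 + 4·0 + 1·2 + 8·4 = 74
Saffron: 9·3 + 8·0 + 1·5 + 9·1 + 7·2 + 4·4 + 1·4 + 8·2 = 91
The Elm: 9·2 + 8·3 + 1·1 + 9·4 + 7·1 + 4·5 + 1·5 + 8·5 = 151
El Patio: 9·1 + 8·2 + 1·2 + 9·3 + 7·3 + 4·3 + 1·0 + 8·0 = 87
La Cantina has the highest Borda score (159).

La Cantina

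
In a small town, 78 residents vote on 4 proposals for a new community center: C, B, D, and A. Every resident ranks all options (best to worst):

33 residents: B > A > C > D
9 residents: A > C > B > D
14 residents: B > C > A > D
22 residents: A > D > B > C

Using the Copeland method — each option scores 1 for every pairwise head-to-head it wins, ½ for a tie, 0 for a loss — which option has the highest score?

B

C: beats D; loses to B and A → score 1.
B: beats C, D, and A → score 3.
D: loses to C, B, and A → score 0.
A: beats C and D; loses to B → score 2.
B has the best pairwise record.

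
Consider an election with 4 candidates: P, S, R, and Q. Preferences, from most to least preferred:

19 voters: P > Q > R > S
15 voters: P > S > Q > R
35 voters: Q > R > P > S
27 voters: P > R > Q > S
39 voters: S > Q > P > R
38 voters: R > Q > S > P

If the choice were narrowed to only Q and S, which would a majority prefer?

Voters preferring Q to S: 119; preferring S to Q: 54.
Q wins the head-to-head.

Q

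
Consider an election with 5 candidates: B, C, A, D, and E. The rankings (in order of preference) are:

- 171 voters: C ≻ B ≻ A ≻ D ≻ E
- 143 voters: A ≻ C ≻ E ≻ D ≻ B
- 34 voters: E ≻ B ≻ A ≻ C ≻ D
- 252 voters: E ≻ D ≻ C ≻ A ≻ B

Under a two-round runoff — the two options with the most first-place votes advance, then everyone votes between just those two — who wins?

Round 1 first-place votes: B 0, C 171, A 143, D 0, E 286.
E and C advance.
Runoff: E is preferred to C by 286 voters; C by 314.
C wins the runoff.

C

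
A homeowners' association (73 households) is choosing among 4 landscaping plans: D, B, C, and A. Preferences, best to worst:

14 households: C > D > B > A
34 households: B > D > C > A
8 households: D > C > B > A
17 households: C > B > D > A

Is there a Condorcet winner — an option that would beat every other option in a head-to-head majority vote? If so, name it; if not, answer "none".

Checking pairwise contests:
B beats D 51–22.
C beats B 39–34.
D beats C 42–31.
D beats A 73–0.
Every option loses at least one head-to-head, so there is no Condorcet winner.

none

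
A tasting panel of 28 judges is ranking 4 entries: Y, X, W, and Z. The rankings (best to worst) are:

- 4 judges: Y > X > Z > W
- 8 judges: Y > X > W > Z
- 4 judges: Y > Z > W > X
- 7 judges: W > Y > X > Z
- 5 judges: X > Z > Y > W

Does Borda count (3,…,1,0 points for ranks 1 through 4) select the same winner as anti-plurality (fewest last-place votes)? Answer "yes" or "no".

Borda — scores: Y 67, X 46, W 33, Z 22. Winner: Y.
Anti-plurality — last-place votes: Y 0, X 4, W 9, Z 15. Winner: Y.
The two methods agree.

yes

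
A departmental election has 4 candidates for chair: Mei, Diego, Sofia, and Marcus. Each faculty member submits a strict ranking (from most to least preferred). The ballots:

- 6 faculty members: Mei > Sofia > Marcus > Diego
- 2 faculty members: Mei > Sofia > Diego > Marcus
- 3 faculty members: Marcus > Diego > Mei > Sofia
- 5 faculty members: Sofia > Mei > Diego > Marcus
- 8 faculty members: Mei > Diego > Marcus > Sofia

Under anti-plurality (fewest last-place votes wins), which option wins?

Mei

Last-place votes: Mei 0, Diego 6, Sofia 11, Marcus 7.
Mei is ranked last by the fewest voters, so Mei wins.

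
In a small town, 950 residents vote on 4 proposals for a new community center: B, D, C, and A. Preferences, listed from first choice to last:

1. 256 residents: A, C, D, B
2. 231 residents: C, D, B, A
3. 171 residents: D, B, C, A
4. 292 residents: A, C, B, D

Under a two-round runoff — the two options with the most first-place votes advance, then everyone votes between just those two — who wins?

A

Round 1 first-place votes: B 0, D 171, C 231, A 548.
A and C advance.
Runoff: A is preferred to C by 548 voters; C by 402.
A wins the runoff.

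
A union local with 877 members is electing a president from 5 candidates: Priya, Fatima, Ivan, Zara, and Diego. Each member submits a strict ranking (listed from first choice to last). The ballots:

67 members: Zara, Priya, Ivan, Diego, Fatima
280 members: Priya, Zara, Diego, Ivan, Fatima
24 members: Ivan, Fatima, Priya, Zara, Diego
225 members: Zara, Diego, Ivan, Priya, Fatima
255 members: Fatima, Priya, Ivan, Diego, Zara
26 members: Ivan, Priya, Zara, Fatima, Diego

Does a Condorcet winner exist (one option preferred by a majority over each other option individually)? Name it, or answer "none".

Priya vs Fatima: 598–279 for Priya.
Priya vs Ivan: 602–275 for Priya.
Priya vs Zara: 585–292 for Priya.
Priya vs Diego: 652–225 for Priya.
Priya beats every other option head-to-head.

Priya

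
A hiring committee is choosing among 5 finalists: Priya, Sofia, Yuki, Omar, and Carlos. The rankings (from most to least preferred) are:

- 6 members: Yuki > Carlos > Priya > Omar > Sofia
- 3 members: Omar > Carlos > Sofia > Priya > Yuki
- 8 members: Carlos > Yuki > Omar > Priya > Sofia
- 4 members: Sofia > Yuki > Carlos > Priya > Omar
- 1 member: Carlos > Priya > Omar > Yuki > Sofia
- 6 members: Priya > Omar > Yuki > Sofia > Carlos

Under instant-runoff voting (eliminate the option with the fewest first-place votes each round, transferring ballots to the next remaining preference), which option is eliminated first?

Round 1: Priya 6, Sofia 4, Yuki 6, Omar 3, Carlos 9. Eliminate Omar.

Omar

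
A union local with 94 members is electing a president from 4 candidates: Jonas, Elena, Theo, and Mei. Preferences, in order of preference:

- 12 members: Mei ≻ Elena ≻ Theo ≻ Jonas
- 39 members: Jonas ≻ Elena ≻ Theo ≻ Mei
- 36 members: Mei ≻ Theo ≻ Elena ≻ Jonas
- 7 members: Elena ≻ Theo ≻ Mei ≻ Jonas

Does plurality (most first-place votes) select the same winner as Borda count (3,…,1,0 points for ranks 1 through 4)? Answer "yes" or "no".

Plurality — first-place votes: Jonas 39, Elena 7, Theo 0, Mei 48. Winner: Mei.
Borda — scores: Jonas 117, Elena 159, Theo 137, Mei 151. Winner: Elena.
The two methods disagree.

no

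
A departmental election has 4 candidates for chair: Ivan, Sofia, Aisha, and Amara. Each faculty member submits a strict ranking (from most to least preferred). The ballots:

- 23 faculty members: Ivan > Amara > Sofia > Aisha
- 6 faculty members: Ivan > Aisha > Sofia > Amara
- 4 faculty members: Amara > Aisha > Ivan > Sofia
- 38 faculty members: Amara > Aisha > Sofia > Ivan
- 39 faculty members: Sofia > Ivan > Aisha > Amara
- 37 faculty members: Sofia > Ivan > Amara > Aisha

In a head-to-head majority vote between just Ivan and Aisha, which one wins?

Ivan

Voters preferring Ivan to Aisha: 105; preferring Aisha to Ivan: 42.
Ivan wins the head-to-head.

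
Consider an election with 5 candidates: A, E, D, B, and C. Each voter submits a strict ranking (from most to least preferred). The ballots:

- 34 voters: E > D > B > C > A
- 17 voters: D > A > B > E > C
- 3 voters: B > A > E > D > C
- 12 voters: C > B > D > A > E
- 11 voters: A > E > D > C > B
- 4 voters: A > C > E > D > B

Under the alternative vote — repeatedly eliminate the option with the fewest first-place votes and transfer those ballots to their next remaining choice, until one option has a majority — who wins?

E

Round 1: A 15, E 34, D 17, B 3, C 12. Eliminate B.
Round 2: A 18, E 34, D 17, C 12. Eliminate C.
Round 3: A 18, E 34, D 29. Eliminate A.
Round 4: E 52, D 29. E has a majority.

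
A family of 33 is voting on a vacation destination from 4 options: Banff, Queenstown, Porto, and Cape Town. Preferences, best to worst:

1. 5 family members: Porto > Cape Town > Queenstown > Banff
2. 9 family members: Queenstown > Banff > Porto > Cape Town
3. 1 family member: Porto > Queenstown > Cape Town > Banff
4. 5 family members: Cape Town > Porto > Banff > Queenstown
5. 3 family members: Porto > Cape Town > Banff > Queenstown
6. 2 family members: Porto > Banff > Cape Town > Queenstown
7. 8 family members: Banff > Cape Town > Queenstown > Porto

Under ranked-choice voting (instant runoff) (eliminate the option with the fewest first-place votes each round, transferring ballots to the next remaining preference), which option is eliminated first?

Round 1: Banff 8, Queenstown 9, Porto 11, Cape Town 5. Eliminate Cape Town.

Cape Town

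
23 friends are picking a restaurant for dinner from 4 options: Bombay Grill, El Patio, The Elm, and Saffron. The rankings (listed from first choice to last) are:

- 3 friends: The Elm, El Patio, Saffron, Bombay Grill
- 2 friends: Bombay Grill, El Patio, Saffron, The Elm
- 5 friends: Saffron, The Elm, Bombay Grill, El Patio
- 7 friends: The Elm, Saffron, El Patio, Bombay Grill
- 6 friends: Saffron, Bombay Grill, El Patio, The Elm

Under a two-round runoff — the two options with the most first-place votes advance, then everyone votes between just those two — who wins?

Saffron

Round 1 first-place votes: Bombay Grill 2, El Patio 0, The Elm 10, Saffron 11.
Saffron and The Elm advance.
Runoff: Saffron is preferred to The Elm by 13 voters; The Elm by 10.
Saffron wins the runoff.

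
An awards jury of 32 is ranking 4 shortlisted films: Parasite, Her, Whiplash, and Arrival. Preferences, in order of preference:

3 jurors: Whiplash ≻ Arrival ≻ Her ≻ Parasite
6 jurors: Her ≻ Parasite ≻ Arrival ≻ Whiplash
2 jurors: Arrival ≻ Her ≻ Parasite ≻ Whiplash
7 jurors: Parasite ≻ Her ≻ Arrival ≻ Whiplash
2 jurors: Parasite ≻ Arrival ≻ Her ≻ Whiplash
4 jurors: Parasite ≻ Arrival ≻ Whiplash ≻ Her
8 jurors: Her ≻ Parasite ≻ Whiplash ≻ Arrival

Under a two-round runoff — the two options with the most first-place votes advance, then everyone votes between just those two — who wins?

Her

Round 1 first-place votes: Parasite 13, Her 14, Whiplash 3, Arrival 2.
Her and Parasite advance.
Runoff: Her is preferred to Parasite by 19 voters; Parasite by 13.
Her wins the runoff.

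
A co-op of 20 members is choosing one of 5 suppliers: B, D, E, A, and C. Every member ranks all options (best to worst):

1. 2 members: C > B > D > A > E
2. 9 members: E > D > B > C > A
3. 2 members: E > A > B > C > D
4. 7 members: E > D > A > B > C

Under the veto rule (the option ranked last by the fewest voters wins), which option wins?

B

Last-place votes: B 0, D 2, E 2, A 9, C 7.
B is ranked last by the fewest voters, so B wins.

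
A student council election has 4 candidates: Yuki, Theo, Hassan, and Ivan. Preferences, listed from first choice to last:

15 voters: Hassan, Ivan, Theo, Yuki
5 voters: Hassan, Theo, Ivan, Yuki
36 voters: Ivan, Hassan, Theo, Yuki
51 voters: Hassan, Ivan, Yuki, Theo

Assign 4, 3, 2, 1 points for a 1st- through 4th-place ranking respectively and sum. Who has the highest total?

Yuki: 15·1 + 5·1 + 36·1 + 51·2 = 158
Theo: 15·2 + 5·3 + 36·2 + 51·1 = 168
Hassan: 15·4 + 5·4 + 36·3 + 51·4 = 392
Ivan: 15·3 + 5·2 + 36·4 + 51·3 = 352
Hassan has the highest Borda score (392).

Hassan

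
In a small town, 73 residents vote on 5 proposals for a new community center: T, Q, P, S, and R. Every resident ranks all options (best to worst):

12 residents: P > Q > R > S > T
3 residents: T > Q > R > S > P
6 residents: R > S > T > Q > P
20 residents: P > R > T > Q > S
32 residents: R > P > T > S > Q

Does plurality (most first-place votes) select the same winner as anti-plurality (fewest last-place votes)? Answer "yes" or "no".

yes

Plurality — first-place votes: T 3, Q 0, P 32, S 0, R 38. Winner: R.
Anti-plurality — last-place votes: T 12, Q 32, P 9, S 20, R 0. Winner: R.
The two methods agree.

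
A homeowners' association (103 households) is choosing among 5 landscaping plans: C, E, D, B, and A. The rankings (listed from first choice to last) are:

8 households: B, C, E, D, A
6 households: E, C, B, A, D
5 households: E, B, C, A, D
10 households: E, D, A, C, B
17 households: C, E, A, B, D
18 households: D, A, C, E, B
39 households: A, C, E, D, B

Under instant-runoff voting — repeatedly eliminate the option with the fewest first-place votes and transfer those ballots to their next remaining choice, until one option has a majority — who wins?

Round 1: C 17, E 21, D 18, B 8, A 39. Eliminate B.
Round 2: C 25, E 21, D 18, A 39. Eliminate D.
Round 3: C 25, E 21, A 57. A has a majority.

A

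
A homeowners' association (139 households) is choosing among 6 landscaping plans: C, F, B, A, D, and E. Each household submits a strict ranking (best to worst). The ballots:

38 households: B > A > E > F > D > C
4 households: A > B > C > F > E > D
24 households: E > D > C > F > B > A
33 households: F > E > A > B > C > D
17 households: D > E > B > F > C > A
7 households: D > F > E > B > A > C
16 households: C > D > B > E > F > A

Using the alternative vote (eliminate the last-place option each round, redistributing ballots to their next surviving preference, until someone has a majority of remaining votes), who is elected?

B

Round 1: C 16, F 33, B 38, A 4, D 24, E 24. Eliminate A.
Round 2: C 16, F 33, B 42, D 24, E 24. Eliminate C.
Round 3: F 33, B 42, D 40, E 24. Eliminate E.
Round 4: F 33, B 42, D 64. Eliminate F.
Round 5: B 75, D 64. B has a majority.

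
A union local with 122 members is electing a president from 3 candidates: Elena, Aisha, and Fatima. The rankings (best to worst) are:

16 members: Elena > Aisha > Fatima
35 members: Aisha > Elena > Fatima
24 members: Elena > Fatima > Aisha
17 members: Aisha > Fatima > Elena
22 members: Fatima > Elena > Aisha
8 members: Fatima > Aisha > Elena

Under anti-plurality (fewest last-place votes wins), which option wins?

Elena

Last-place votes: Elena 25, Aisha 46, Fatima 51.
Elena is ranked last by the fewest voters, so Elena wins.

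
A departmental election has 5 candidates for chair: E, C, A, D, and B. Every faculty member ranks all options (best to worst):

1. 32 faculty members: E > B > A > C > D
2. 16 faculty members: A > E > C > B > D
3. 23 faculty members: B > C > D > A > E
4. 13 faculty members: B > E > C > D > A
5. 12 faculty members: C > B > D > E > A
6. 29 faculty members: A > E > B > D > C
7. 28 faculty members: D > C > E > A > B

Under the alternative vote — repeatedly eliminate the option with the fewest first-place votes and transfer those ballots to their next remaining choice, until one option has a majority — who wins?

E

Round 1: E 32, C 12, A 45, D 28, B 36. Eliminate C.
Round 2: E 32, A 45, D 28, B 48. Eliminate D.
Round 3: E 60, A 45, B 48. Eliminate A.
Round 4: E 105, B 48. E has a majority.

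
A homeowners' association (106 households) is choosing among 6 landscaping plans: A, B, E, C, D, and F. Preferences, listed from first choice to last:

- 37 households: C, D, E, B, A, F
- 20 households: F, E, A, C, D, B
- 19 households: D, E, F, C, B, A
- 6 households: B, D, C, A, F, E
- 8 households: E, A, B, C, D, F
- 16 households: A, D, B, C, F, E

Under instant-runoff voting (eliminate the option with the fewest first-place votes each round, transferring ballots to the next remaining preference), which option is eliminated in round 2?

E

Round 1: A 16, B 6, E 8, C 37, D 19, F 20. Eliminate B.
Round 2: A 16, E 8, C 37, D 25, F 20. Eliminate E.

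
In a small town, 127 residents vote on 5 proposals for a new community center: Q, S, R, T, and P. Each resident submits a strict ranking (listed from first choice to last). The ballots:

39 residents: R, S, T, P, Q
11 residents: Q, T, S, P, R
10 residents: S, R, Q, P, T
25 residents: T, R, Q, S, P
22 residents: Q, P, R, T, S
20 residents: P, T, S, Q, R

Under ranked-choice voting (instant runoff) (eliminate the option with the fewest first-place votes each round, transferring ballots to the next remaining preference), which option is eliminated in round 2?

P

Round 1: Q 33, S 10, R 39, T 25, P 20. Eliminate S.
Round 2: Q 33, R 49, T 25, P 20. Eliminate P.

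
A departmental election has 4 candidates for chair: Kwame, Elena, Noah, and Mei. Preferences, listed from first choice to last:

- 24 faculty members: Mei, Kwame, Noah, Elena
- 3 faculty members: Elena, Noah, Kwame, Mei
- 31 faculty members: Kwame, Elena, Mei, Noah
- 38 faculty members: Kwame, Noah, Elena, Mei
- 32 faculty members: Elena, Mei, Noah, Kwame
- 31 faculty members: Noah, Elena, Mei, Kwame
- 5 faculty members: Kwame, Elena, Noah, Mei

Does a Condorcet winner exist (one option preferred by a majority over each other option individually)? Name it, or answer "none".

none

Checking pairwise contests:
Mei beats Kwame 87–77.
Kwame beats Elena 98–66.
Kwame beats Noah 98–66.
Elena beats Mei 140–24.
Every option loses at least one head-to-head, so there is no Condorcet winner.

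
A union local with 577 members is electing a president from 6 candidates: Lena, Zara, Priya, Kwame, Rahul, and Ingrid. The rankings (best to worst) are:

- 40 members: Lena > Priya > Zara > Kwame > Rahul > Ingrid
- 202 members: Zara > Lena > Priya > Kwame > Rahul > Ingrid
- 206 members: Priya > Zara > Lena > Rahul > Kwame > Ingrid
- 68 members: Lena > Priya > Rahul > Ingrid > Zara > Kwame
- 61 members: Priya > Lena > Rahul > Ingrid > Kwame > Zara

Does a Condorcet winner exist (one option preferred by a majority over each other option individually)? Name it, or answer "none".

none

Checking pairwise contests:
Zara beats Lena 408–169.
Priya beats Zara 375–202.
Lena beats Priya 310–267.
Lena beats Kwame 577–0.
Lena beats Rahul 577–0.
Lena beats Ingrid 577–0.
Every option loses at least one head-to-head, so there is no Condorcet winner.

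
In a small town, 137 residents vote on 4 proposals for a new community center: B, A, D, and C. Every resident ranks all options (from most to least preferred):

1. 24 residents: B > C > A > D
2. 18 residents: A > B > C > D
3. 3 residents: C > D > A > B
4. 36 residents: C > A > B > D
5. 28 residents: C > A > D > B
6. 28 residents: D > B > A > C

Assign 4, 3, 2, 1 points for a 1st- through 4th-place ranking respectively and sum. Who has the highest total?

C

B: 24·4 + 18·3 + 3·1 + 36·2 + 28·1 + 28·3 = 337
A: 24·2 + 18·4 + 3·2 + 36·3 + 28·3 + 28·2 = 374
D: 24·1 + 18·1 + 3·3 + 36·1 + 28·2 + 28·4 = 255
C: 24·3 + 18·2 + 3·4 + 36·4 + 28·4 + 28·1 = 404
C has the highest Borda score (404).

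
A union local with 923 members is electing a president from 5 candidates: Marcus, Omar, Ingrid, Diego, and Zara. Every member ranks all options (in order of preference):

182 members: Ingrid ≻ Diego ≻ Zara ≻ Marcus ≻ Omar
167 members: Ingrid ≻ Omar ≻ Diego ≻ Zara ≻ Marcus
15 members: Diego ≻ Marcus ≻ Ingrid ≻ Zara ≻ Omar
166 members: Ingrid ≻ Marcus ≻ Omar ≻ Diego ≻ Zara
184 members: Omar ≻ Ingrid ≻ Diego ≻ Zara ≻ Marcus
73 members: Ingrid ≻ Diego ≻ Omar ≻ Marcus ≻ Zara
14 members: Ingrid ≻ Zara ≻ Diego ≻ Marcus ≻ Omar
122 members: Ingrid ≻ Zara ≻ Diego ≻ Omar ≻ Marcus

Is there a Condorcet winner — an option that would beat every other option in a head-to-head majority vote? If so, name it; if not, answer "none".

Ingrid vs Marcus: 908–15 for Ingrid.
Ingrid vs Omar: 739–184 for Ingrid.
Ingrid vs Diego: 908–15 for Ingrid.
Ingrid vs Zara: 923–0 for Ingrid.
Ingrid beats every other option head-to-head.

Ingrid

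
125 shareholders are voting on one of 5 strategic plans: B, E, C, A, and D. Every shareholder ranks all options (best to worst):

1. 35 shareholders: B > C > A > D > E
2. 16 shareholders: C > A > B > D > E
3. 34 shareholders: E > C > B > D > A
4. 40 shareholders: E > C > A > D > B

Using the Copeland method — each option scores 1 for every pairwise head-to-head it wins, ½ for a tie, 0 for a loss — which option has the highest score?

B: beats A and D; loses to E and C → score 2.
E: beats B, C, A, and D → score 4.
C: beats B, A, and D; loses to E → score 3.
A: beats D; loses to B, E, and C → score 1.
D: loses to B, E, C, and A → score 0.
E has the best pairwise record.

E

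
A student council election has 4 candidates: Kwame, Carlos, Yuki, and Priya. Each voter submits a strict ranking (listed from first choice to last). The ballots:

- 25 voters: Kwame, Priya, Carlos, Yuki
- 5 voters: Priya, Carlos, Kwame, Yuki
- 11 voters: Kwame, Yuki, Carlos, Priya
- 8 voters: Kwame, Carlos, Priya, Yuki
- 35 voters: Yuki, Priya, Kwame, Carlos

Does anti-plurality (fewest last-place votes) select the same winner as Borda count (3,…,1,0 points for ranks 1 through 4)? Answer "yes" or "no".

Anti-plurality — last-place votes: Kwame 0, Carlos 35, Yuki 38, Priya 11. Winner: Kwame.
Borda — scores: Kwame 172, Carlos 62, Yuki 127, Priya 143. Winner: Kwame.
The two methods agree.

yes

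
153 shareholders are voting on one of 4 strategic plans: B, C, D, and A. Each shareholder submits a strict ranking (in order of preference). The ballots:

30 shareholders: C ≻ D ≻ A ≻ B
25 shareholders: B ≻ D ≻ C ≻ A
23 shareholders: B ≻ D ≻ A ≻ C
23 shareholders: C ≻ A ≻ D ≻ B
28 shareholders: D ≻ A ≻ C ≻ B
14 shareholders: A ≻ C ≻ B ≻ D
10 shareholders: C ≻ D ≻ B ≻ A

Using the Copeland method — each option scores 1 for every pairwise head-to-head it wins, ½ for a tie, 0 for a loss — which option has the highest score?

C

B: loses to C, D, and A → score 0.
C: beats B, D, and A → score 3.
D: beats B and A; loses to C → score 2.
A: beats B; loses to C and D → score 1.
C has the best pairwise record.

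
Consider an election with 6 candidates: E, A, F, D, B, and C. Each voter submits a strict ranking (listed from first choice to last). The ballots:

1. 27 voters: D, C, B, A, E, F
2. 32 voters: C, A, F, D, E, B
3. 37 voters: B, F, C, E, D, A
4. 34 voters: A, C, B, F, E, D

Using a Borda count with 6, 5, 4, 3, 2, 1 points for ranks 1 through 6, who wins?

E: 27·2 + 32·2 + 37·3 + 34·2 = 297
A: 27·3 + 32·5 + 37·1 + 34·6 = 482
F: 27·1 + 32·4 + 37·5 + 34·3 = 442
D: 27·6 + 32·3 + 37·2 + 34·1 = 366
B: 27·4 + 32·1 + 37·6 + 34·4 = 498
C: 27·5 + 32·6 + 37·4 + 34·5 = 645
C has the highest Borda score (645).

C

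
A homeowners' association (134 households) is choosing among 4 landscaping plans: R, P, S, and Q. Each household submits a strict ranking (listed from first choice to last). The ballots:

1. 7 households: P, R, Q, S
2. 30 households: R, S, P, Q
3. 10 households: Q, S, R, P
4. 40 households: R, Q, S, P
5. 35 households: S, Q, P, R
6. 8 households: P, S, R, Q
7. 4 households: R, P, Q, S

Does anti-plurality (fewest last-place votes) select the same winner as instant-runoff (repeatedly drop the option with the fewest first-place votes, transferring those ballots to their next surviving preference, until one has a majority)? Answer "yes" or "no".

no

Anti-plurality — last-place votes: R 35, P 50, S 11, Q 38. Winner: S.
Instant-runoff — R1 R 74, P 15, S 35, Q 10 (R winner). Winner: R.
The two methods disagree.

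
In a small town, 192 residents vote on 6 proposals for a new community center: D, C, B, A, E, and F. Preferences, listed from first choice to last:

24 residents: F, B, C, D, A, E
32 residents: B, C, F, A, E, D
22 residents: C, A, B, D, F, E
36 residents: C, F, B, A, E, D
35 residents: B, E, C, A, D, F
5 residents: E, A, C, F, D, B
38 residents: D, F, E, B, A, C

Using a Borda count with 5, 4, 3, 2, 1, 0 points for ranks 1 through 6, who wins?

D: 24·2 + 32·0 + 22·2 + 36·0 + 35·1 + 5·1 + 38·5 = 322
C: 24·3 + 32·4 + 22·5 + 36·5 + 35·3 + 5·3 + 38·0 = 610
B: 24·4 + 32·5 + 22·3 + 36·3 + 35·5 + 5·0 + 38·2 = 681
A: 24·1 + 32·2 + 22·4 + 36·2 + 35·2 + 5·4 + 38·1 = 376
E: 24·0 + 32·1 + 22·0 + 36·1 + 35·4 + 5·5 + 38·3 = 347
F: 24·5 + 32·3 + 22·1 + 36·4 + 35·0 + 5·2 + 38·4 = 544
B has the highest Borda score (681).

B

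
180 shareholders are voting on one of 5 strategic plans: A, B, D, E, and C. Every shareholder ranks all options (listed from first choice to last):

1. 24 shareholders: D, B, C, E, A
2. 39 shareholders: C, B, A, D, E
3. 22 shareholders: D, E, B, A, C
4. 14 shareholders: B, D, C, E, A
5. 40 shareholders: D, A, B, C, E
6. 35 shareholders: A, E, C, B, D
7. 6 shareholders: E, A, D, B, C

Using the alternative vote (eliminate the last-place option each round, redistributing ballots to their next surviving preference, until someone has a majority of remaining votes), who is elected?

D

Round 1: A 35, B 14, D 86, E 6, C 39. Eliminate E.
Round 2: A 41, B 14, D 86, C 39. Eliminate B.
Round 3: A 41, D 100, C 39. D has a majority.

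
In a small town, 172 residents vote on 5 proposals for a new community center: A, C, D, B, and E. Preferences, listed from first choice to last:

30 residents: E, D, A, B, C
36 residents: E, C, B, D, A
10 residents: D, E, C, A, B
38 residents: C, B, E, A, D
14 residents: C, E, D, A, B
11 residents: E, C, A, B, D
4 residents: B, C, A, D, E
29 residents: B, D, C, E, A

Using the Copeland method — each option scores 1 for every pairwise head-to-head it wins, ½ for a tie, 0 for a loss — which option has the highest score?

E

A: loses to C, D, B, and E → score 0.
C: beats A, D, and B; loses to E → score 3.
D: beats A; loses to C, B, and E → score 1.
B: beats A and D; loses to C and E → score 2.
E: beats A, C, D, and B → score 4.
E has the best pairwise record.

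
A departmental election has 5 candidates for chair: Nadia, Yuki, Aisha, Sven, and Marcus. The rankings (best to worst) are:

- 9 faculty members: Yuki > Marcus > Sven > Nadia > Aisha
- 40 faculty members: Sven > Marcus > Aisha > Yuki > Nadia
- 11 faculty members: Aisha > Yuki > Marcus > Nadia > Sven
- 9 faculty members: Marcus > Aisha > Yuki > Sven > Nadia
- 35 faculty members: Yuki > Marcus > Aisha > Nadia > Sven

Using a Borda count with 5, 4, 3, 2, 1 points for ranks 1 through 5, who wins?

Marcus

Nadia: 9·2 + 40·1 + 11·2 + 9·1 + 35·2 = 159
Yuki: 9·5 + 40·2 + 11·4 + 9·3 + 35·5 = 371
Aisha: 9·1 + 40·3 + 11·5 + 9·4 + 35·3 = 325
Sven: 9·3 + 40·5 + 11·1 + 9·2 + 35·1 = 291
Marcus: 9·4 + 40·4 + 11·3 + 9·5 + 35·4 = 414
Marcus has the highest Borda score (414).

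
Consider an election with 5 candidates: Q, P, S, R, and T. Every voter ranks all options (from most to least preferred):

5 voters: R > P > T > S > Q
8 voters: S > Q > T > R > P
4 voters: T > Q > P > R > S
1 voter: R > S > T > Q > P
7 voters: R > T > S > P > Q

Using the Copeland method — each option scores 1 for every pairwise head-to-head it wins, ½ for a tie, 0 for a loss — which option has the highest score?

R

Q: beats P; loses to S, R, and T → score 1.
P: loses to Q, S, R, and T → score 0.
S: beats Q and P; loses to R and T → score 2.
R: beats Q, P, S, and T → score 4.
T: beats Q, P, and S; loses to R → score 3.
R has the best pairwise record.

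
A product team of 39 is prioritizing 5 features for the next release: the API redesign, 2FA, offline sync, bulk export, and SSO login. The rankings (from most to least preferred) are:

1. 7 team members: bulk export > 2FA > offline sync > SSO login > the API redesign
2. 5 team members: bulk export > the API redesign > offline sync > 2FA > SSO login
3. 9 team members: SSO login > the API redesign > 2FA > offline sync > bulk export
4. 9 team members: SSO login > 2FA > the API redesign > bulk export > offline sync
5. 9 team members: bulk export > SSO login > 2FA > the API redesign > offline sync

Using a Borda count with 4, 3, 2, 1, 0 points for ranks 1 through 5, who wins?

the API redesign: 7·0 + 5·3 + 9·3 + 9·2 + 9·1 = 69
2FA: 7·3 + 5·1 + 9·2 + 9·3 + 9·2 = 89
offline sync: 7·2 + 5·2 + 9·1 + 9·0 + 9·0 = 33
bulk export: 7·4 + 5·4 + 9·0 + 9·1 + 9·4 = 93
SSO login: 7·1 + 5·0 + 9·4 + 9·4 + 9·3 = 106
SSO login has the highest Borda score (106).

SSO login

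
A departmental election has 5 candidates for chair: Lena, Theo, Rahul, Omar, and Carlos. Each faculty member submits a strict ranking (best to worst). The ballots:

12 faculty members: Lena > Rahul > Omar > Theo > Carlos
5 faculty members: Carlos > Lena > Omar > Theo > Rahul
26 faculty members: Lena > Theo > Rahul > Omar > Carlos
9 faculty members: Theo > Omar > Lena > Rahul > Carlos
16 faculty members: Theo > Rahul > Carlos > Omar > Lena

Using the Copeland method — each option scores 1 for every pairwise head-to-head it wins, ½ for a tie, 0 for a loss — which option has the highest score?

Lena

Lena: beats Theo, Rahul, Omar, and Carlos → score 4.
Theo: beats Rahul, Omar, and Carlos; loses to Lena → score 3.
Rahul: beats Omar and Carlos; loses to Lena and Theo → score 2.
Omar: beats Carlos; loses to Lena, Theo, and Rahul → score 1.
Carlos: loses to Lena, Theo, Rahul, and Omar → score 0.
Lena has the best pairwise record.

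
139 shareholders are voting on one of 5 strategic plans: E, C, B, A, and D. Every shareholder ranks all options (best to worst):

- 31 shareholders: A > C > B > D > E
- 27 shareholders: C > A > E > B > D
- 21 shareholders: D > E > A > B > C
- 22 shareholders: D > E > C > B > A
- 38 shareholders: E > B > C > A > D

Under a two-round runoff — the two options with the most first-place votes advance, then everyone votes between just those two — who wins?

Round 1 first-place votes: E 38, C 27, B 0, A 31, D 43.
D and E advance.
Runoff: D is preferred to E by 74 voters; E by 65.
D wins the runoff.

D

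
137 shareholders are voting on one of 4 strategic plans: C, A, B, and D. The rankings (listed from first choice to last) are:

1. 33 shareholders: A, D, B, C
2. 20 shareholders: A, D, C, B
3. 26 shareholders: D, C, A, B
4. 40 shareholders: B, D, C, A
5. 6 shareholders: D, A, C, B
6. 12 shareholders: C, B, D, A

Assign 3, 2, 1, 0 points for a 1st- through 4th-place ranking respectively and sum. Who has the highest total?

C: 33·0 + 20·1 + 26·2 + 40·1 + 6·1 + 12·3 = 154
A: 33·3 + 20·3 + 26·1 + 40·0 + 6·2 + 12·0 = 197
B: 33·1 + 20·0 + 26·0 + 40·3 + 6·0 + 12·2 = 177
D: 33·2 + 20·2 + 26·3 + 40·2 + 6·3 + 12·1 = 294
D has the highest Borda score (294).

D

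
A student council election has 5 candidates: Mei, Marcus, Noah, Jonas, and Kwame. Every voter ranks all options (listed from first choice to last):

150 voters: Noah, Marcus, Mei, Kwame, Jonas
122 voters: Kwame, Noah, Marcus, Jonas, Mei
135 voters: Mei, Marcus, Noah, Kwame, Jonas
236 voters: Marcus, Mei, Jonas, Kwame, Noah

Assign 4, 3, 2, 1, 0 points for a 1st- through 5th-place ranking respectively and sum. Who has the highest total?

Mei: 150·2 + 122·0 + 135·4 + 236·3 = 1548
Marcus: 150·3 + 122·2 + 135·3 + 236·4 = 2043
Noah: 150·4 + 122·3 + 135·2 + 236·0 = 1236
Jonas: 150·0 + 122·1 + 135·0 + 236·2 = 594
Kwame: 150·1 + 122·4 + 135·1 + 236·1 = 1009
Marcus has the highest Borda score (2043).

Marcus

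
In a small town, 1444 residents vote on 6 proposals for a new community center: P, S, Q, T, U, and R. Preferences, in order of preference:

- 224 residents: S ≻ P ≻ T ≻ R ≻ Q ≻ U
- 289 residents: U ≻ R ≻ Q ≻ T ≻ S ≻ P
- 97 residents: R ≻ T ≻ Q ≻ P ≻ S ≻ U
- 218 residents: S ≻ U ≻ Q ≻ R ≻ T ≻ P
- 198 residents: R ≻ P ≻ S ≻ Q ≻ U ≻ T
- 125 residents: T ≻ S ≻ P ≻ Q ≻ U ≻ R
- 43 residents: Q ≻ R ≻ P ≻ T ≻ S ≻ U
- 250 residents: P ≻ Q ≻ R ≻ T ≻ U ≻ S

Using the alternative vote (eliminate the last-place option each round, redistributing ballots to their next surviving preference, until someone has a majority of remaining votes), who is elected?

Round 1: P 250, S 442, Q 43, T 125, U 289, R 295. Eliminate Q.
Round 2: P 250, S 442, T 125, U 289, R 338. Eliminate T.
Round 3: P 250, S 567, U 289, R 338. Eliminate P.
Round 4: S 567, U 289, R 588. Eliminate U.
Round 5: S 567, R 877. R has a majority.

R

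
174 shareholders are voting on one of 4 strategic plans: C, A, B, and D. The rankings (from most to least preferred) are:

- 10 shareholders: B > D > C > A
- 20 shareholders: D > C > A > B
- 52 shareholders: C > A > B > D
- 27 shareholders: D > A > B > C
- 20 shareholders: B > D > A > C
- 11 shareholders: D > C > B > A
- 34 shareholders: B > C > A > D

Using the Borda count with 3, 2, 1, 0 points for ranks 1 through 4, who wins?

C

C: 10·1 + 20·2 + 52·3 + 27·0 + 20·0 + 11·2 + 34·2 = 296
A: 10·0 + 20·1 + 52·2 + 27·2 + 20·1 + 11·0 + 34·1 = 232
B: 10·3 + 20·0 + 52·1 + 27·1 + 20·3 + 11·1 + 34·3 = 282
D: 10·2 + 20·3 + 52·0 + 27·3 + 20·2 + 11·3 + 34·0 = 234
C has the highest Borda score (296).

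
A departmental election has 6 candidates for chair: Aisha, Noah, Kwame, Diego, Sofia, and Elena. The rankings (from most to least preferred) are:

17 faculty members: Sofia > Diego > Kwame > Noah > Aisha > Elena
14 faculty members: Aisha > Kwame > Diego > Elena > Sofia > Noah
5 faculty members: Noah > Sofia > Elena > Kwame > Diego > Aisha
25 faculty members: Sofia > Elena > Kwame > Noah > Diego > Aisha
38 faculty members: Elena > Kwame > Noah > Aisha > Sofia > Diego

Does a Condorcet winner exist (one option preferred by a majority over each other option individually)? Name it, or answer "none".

Elena vs Aisha: 68–31 for Elena.
Elena vs Noah: 77–22 for Elena.
Elena vs Kwame: 68–31 for Elena.
Elena vs Diego: 68–31 for Elena.
Elena vs Sofia: 52–47 for Elena.
Elena beats every other option head-to-head.

Elena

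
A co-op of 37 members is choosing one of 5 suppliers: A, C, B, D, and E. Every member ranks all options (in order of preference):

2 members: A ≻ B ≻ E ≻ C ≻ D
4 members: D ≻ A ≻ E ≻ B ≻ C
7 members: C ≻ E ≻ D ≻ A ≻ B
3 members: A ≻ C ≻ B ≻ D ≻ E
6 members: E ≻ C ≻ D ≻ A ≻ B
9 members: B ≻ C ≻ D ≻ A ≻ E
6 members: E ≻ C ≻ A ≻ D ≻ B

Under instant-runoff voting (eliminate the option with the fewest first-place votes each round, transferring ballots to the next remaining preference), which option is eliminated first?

D

Round 1: A 5, C 7, B 9, D 4, E 12. Eliminate D.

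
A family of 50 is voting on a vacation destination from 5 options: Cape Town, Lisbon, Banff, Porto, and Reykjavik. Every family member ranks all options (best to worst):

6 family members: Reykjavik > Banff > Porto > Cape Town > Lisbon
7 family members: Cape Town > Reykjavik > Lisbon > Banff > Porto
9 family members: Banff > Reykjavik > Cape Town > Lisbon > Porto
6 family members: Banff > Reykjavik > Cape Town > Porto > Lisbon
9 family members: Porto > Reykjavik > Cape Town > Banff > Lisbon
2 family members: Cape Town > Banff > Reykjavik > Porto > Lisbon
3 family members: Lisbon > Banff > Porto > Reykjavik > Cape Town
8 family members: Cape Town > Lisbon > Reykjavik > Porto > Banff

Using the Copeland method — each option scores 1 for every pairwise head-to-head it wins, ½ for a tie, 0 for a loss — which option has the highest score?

Cape Town: beats Lisbon, Banff, and Porto; loses to Reykjavik → score 3.
Lisbon: beats Porto; loses to Cape Town, Banff, and Reykjavik → score 1.
Banff: beats Lisbon and Porto; loses to Cape Town and Reykjavik → score 2.
Porto: loses to Cape Town, Lisbon, Banff, and Reykjavik → score 0.
Reykjavik: beats Cape Town, Lisbon, Banff, and Porto → score 4.
Reykjavik has the best pairwise record.

Reykjavik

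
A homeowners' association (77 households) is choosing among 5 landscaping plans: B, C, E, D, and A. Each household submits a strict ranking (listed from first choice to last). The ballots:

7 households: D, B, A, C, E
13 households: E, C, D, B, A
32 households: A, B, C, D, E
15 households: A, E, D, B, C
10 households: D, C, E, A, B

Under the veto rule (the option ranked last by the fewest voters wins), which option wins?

D

Last-place votes: B 10, C 15, E 39, D 0, A 13.
D is ranked last by the fewest voters, so D wins.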